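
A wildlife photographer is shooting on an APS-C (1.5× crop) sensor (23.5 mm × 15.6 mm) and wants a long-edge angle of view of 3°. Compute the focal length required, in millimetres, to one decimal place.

From α = 2·arctan(w/2f) we get f = w / (2·tan(α/2)).
With w = 23.5 mm and α/2 = 1.5°, tan(α/2) ≈ 0.02619, so f ≈ 23.5 / 0.05237 ≈ 448.7144 mm.

448.7 mm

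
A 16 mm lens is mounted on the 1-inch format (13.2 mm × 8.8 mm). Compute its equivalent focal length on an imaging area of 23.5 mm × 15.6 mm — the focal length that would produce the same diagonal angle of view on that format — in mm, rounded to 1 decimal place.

28.4 mm

Sensor diagonal = √(13.2² + 8.8²) = √251.6800 ≈ 15.8644 mm.
Sensor diagonal = √(23.5² + 15.6²) = √795.6100 ≈ 28.2066 mm.
Equal angle of view means equal diagonal/f ratio, so f₂ = f₁ · (diagonal₂/diagonal₁) = 16 × 28.2066/15.8644.
f₂ = 16 × 1.77798 ≈ 28.448 mm.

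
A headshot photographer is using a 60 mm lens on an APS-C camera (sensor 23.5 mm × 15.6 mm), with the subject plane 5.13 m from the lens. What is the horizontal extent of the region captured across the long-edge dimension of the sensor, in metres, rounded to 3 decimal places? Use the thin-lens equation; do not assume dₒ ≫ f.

dₒ: 5.13 m = 5130 mm.
Similar triangles through the lens centre give W/dₒ = w/dᵢ; with 1/f = 1/dₒ + 1/dᵢ this gives W = w·(dₒ − f)/f.
W = 23.5 mm × (5130 − 60) / 60 = 23.5 × 84.5000 ≈ 1985.750 mm = 1.98575 m.

1.986 m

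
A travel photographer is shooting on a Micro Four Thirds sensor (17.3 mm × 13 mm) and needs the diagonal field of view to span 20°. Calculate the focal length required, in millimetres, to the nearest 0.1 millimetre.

Sensor diagonal = √(17.3² + 13²) = √468.2900 ≈ 21.6400 mm.
From α = 2·arctan(d/2f) we get f = d / (2·tan(α/2)).
With d = 21.6400 mm and α/2 = 10°, tan(α/2) ≈ 0.17633, so f ≈ 21.6400 / 0.35265 ≈ 61.3633 mm.

61.4 mm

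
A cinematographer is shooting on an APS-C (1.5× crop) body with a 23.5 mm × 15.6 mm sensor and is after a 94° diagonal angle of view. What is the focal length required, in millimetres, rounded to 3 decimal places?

Sensor diagonal = √(23.5² + 15.6²) = √795.6100 ≈ 28.2066 mm.
From α = 2·arctan(d/2f) we get f = d / (2·tan(α/2)).
With d = 28.2066 mm and α/2 = 47°, tan(α/2) ≈ 1.07237, so f ≈ 28.2066 / 2.14474 ≈ 13.1515 mm.

13.152 mm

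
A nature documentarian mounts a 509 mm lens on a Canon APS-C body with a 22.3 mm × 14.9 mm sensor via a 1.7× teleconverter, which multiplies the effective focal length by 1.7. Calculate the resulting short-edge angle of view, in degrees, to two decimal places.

0.99°

Effective focal length f = 509 × 1.7 = 865.3 mm.
α = 2·arctan(14.9 / (2 × 865.3)) = 2·arctan(0.00861) ≈ 0.9866°.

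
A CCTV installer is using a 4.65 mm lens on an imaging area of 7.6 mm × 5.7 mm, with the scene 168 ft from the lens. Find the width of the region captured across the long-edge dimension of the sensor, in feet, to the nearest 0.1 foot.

274.6 ft

dₒ: 168 ft × 304.8 mm/ft = 51206.40 mm.
Similar triangles through the lens centre give W/dₒ = w/dᵢ; with 1/f = 1/dₒ + 1/dᵢ this gives W = w·(dₒ − f)/f.
W = 7.6 mm × (51206.4 − 4.65) / 4.65 = 7.6 × 11011.1287 ≈ 83684.578 mm = 83684.578/304.8 ft = 274.556 ft.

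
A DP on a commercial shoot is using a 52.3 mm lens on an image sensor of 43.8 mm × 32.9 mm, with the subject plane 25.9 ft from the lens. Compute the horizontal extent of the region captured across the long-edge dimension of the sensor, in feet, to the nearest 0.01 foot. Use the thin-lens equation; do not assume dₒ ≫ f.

dₒ: 25.9 ft × 304.8 mm/ft = 7894.32 mm.
Similar triangles through the lens centre give W/dₒ = w/dᵢ; with 1/f = 1/dₒ + 1/dᵢ this gives W = w·(dₒ − f)/f.
W = 43.8 mm × (7894.32 − 52.3) / 52.3 = 43.8 × 149.9430 ≈ 6567.504 mm = 6567.504/304.8 ft = 21.5469 ft.

21.55 ft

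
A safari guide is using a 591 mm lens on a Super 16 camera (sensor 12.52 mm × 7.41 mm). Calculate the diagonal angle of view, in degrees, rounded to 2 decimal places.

1.41°

Sensor diagonal = √(12.52² + 7.41²) = √211.6585 ≈ 14.5485 mm.
Angle of view α = 2·arctan(d/2f) with d = 14.5485 mm and f = 591 mm.
d/2f = 0.01231; arctan(0.01231) ≈ 0.7052°, so α ≈ 1.4104°.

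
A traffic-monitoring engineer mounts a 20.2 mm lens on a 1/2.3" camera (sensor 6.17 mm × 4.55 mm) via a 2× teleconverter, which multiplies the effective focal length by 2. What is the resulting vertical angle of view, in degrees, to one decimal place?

6.4°

Effective focal length f = 20.2 × 2 = 40.4 mm.
α = 2·arctan(4.55 / (2 × 40.4)) = 2·arctan(0.05631) ≈ 6.4461°.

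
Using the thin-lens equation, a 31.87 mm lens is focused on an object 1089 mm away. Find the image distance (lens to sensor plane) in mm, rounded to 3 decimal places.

32.831 mm

1/dᵢ = 1/f − 1/dₒ = 1/31.87 − 1/1089 = 0.0304592 mm⁻¹.
dᵢ = 1/0.0304592 ≈ 32.8308 mm.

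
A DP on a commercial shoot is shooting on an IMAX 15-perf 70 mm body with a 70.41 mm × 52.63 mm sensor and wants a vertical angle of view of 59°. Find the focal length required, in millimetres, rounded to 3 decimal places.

46.512 mm

From α = 2·arctan(h/2f) we get f = h / (2·tan(α/2)).
With h = 52.63 mm and α/2 = 29.5°, tan(α/2) ≈ 0.56577, so f ≈ 52.63 / 1.13155 ≈ 46.5116 mm.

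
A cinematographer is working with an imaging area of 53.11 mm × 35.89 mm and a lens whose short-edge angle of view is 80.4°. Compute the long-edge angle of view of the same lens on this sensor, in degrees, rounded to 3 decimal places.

From the short-edge AOV: f = 35.89 / (2·tan(40.2°)) = 35.89 / 1.69013 ≈ 21.2350 mm.
Long-edge AOV = 2·arctan(53.11 / (2 × 21.2350)) = 2·arctan(1.25053) ≈ 102.7040°.

102.704°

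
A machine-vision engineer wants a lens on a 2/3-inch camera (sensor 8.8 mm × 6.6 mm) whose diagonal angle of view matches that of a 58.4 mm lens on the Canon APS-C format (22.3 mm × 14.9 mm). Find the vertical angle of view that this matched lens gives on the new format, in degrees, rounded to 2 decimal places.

Sensor diagonal = √(22.3² + 14.9²) = √719.3000 ≈ 26.8198 mm.
Sensor diagonal = √(8.8² + 6.6²) = √121.0000 ≈ 11.0000 mm.
Equal diagonal AOV ⇒ f₂ = f₁ · 11.0000/26.8198 = 58.4 × 0.41015 ≈ 23.9525 mm.
Vertical AOV on the new format = 2·arctan(6.6 / (2 × 23.9525)) = 2·arctan(0.13777) ≈ 15.6888°.

15.69°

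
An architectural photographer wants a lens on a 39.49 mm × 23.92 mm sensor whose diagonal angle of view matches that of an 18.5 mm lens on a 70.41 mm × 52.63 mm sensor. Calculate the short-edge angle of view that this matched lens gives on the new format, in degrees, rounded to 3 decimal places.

101.818°

Sensor diagonal = √(70.41² + 52.63²) = √7727.4850 ≈ 87.9061 mm.
Sensor diagonal = √(39.49² + 23.92²) = √2131.6265 ≈ 46.1695 mm.
Equal diagonal AOV ⇒ f₂ = f₁ · 46.1695/87.9061 = 18.5 × 0.52521 ≈ 9.7165 mm.
Short-edge AOV on the new format = 2·arctan(23.92 / (2 × 9.7165)) = 2·arctan(1.23090) ≈ 101.8183°.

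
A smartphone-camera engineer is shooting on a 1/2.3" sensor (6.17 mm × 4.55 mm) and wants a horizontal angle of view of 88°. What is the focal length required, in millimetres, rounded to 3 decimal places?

3.195 mm

From α = 2·arctan(w/2f) we get f = w / (2·tan(α/2)).
With w = 6.17 mm and α/2 = 44°, tan(α/2) ≈ 0.96569, so f ≈ 6.17 / 1.93138 ≈ 3.1946 mm.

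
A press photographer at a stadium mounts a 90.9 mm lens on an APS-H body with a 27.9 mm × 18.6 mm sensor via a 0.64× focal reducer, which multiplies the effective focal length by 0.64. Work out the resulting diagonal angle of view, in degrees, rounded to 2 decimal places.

32.15°

Effective focal length f = 90.9 × 0.64 = 58.176 mm.
Sensor diagonal = √(27.9² + 18.6²) = √1124.3700 ≈ 33.5316 mm.
α = 2·arctan(33.532 / (2 × 58.176)) = 2·arctan(0.28819) ≈ 32.1530°.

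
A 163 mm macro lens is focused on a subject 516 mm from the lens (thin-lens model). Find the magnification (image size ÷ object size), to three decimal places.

0.462×

Thin lens: 1/f = 1/dₒ + 1/dᵢ → 1/dᵢ = 1/163 − 1/516 = 0.0041970 mm⁻¹, so dᵢ ≈ 238.2663 mm.
Magnification m = dᵢ/dₒ = 238.2663/516 ≈ 0.46176.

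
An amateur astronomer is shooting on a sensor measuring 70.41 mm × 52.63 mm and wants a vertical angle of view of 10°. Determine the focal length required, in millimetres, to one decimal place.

From α = 2·arctan(h/2f) we get f = h / (2·tan(α/2)).
With h = 52.63 mm and α/2 = 5°, tan(α/2) ≈ 0.08749, so f ≈ 52.63 / 0.17498 ≈ 300.7818 mm.

300.8 mm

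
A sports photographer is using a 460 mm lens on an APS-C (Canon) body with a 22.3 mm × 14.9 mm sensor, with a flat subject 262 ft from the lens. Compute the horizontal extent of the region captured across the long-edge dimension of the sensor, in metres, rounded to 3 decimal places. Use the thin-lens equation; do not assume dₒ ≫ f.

dₒ: 262 ft × 304.8 mm/ft = 79857.60 mm.
Similar triangles through the lens centre give W/dₒ = w/dᵢ; with 1/f = 1/dₒ + 1/dᵢ this gives W = w·(dₒ − f)/f.
W = 22.3 mm × (79857.6 − 460) / 460 = 22.3 × 172.6035 ≈ 3849.057 mm = 3.84906 m.

3.849 m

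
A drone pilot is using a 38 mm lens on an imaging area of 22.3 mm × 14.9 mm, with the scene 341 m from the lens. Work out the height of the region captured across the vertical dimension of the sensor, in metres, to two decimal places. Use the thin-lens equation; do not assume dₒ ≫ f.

dₒ: 341 m = 341000 mm.
Similar triangles through the lens centre give W/dₒ = h/dᵢ; with 1/f = 1/dₒ + 1/dᵢ this gives W = h·(dₒ − f)/f.
W = 14.9 mm × (341000 − 38) / 38 = 14.9 × 8972.6842 ≈ 133692.995 mm = 133.693 m.

133.69 m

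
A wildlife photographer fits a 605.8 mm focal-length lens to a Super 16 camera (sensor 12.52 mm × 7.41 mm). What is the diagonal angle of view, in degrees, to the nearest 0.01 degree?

Sensor diagonal = √(12.52² + 7.41²) = √211.6585 ≈ 14.5485 mm.
Angle of view α = 2·arctan(d/2f) with d = 14.5485 mm and f = 605.8 mm.
d/2f = 0.01201; arctan(0.01201) ≈ 0.6880°, so α ≈ 1.3759°.

1.38°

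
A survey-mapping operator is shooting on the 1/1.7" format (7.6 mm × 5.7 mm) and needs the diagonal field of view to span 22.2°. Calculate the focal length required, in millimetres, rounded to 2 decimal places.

24.21 mm

Sensor diagonal = √(7.6² + 5.7²) = √90.2500 ≈ 9.5000 mm.
From α = 2·arctan(d/2f) we get f = d / (2·tan(α/2)).
With d = 9.5000 mm and α/2 = 11.1°, tan(α/2) ≈ 0.19619, so f ≈ 9.5000 / 0.39238 ≈ 24.2110 mm.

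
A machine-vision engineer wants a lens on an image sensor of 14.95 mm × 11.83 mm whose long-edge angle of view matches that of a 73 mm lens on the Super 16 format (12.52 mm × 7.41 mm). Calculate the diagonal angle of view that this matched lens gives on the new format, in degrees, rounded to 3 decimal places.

Equal long-edge AOV ⇒ f₂ = f₁ · 14.95/12.52 = 73 × 1.19409 ≈ 87.1685 mm.
Sensor diagonal = √(14.95² + 11.83²) = √363.4514 ≈ 19.0644 mm.
Diagonal AOV on the new format = 2·arctan(19.0644 / (2 × 87.1685)) = 2·arctan(0.10935) ≈ 12.4814°.

12.481°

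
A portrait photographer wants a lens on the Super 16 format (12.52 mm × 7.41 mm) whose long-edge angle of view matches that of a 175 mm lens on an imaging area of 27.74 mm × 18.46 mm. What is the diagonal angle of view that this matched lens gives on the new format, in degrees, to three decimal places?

Equal long-edge AOV ⇒ f₂ = f₁ · 12.52/27.74 = 175 × 0.45133 ≈ 78.9834 mm.
Sensor diagonal = √(12.52² + 7.41²) = √211.6585 ≈ 14.5485 mm.
Diagonal AOV on the new format = 2·arctan(14.5485 / (2 × 78.9834)) = 2·arctan(0.09210) ≈ 10.5240°.

10.524°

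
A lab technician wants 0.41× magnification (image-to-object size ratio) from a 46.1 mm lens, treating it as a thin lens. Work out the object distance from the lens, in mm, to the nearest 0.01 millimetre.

With m = dᵢ/dₒ and 1/f = 1/dₒ + 1/dᵢ, substituting dᵢ = m·dₒ gives 1/f = (1 + 1/m)/dₒ, hence dₒ = f·(1 + 1/m).
dₒ = 46.1 × (1 + 1/0.41) = 46.1 × 3.43902 ≈ 158.539 mm.

158.54 mm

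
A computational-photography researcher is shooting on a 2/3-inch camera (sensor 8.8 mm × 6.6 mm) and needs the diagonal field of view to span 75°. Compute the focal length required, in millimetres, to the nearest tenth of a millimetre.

Sensor diagonal = √(8.8² + 6.6²) = √121.0000 ≈ 11.0000 mm.
From α = 2·arctan(d/2f) we get f = d / (2·tan(α/2)).
With d = 11.0000 mm and α/2 = 37.5°, tan(α/2) ≈ 0.76733, so f ≈ 11.0000 / 1.53465 ≈ 7.1677 mm.

7.2 mm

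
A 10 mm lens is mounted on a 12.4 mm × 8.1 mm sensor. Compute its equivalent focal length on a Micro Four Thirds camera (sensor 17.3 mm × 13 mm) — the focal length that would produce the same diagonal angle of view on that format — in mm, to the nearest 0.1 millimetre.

Sensor diagonal = √(12.4² + 8.1²) = √219.3700 ≈ 14.8111 mm.
Sensor diagonal = √(17.3² + 13²) = √468.2900 ≈ 21.6400 mm.
Equal angle of view means equal diagonal/f ratio, so f₂ = f₁ · (diagonal₂/diagonal₁) = 10 × 21.6400/14.8111.
f₂ = 10 × 1.46106 ≈ 14.611 mm.

14.6 mm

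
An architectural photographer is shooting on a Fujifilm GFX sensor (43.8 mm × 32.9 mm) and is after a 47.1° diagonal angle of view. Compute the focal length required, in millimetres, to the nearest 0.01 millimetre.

Sensor diagonal = √(43.8² + 32.9²) = √3000.8500 ≈ 54.7800 mm.
From α = 2·arctan(d/2f) we get f = d / (2·tan(α/2)).
With d = 54.7800 mm and α/2 = 23.55°, tan(α/2) ≈ 0.43585, so f ≈ 54.7800 / 0.87170 ≈ 62.8427 mm.

62.84 mm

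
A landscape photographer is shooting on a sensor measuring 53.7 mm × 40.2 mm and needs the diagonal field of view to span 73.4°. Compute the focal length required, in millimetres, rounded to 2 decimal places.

45.00 mm

Sensor diagonal = √(53.7² + 40.2²) = √4499.7300 ≈ 67.0800 mm.
From α = 2·arctan(d/2f) we get f = d / (2·tan(α/2)).
With d = 67.0800 mm and α/2 = 36.7°, tan(α/2) ≈ 0.74538, so f ≈ 67.0800 / 1.49075 ≈ 44.9974 mm.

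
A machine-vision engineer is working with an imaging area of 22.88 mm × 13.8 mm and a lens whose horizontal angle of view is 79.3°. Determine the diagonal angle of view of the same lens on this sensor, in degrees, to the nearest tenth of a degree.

From the horizontal AOV: f = 22.88 / (2·tan(39.65°)) = 22.88 / 1.65749 ≈ 13.8040 mm.
Sensor diagonal = √(22.88² + 13.8²) = √713.9344 ≈ 26.7196 mm.
Diagonal AOV = 2·arctan(26.7196 / (2 × 13.8040)) = 2·arctan(0.96782) ≈ 88.1260°.

88.1°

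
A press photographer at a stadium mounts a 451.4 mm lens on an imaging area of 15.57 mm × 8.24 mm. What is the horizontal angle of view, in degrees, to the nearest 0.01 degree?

Angle of view α = 2·arctan(w/2f) with w = 15.57 mm and f = 451.4 mm.
w/2f = 0.01725; arctan(0.01725) ≈ 0.9880°, so α ≈ 1.9761°.

1.98°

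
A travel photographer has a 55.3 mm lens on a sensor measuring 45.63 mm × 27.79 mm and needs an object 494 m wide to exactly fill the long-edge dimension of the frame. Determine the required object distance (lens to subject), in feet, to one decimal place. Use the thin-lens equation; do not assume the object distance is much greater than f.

W: 494 m = 494000 mm.
Magnification m = w/W = dᵢ/dₒ; combined with 1/f = 1/dₒ + 1/dᵢ this gives dₒ = f·(1 + W/w).
dₒ = 55.3 mm × (1 + 494000/45.63) = 55.3 × 10827.2108 ≈ 598744.759 mm = 598744.759/304.8 ft = 1964.39 ft.

1964.4 ft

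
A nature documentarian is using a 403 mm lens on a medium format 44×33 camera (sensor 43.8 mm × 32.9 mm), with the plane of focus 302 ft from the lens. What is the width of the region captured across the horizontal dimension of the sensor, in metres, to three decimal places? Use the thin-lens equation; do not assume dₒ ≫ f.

9.961 m

dₒ: 302 ft × 304.8 mm/ft = 92049.60 mm.
Similar triangles through the lens centre give W/dₒ = w/dᵢ; with 1/f = 1/dₒ + 1/dᵢ this gives W = w·(dₒ − f)/f.
W = 43.8 mm × (92049.6 − 403) / 403 = 43.8 × 227.4109 ≈ 9960.598 mm = 9.9606 m.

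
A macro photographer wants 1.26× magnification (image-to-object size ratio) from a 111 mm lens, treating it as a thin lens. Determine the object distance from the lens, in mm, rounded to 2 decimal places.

199.10 mm

With m = dᵢ/dₒ and 1/f = 1/dₒ + 1/dᵢ, substituting dᵢ = m·dₒ gives 1/f = (1 + 1/m)/dₒ, hence dₒ = f·(1 + 1/m).
dₒ = 111 × (1 + 1/1.26) = 111 × 1.79365 ≈ 199.095 mm.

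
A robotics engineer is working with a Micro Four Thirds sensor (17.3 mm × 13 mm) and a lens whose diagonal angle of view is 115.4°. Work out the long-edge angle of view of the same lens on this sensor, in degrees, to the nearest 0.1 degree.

103.3°

Sensor diagonal = √(17.3² + 13²) = √468.2900 ≈ 21.6400 mm.
From the diagonal AOV: f = 21.6400 / (2·tan(57.7°)) = 21.6400 / 3.16369 ≈ 6.8401 mm.
Long-edge AOV = 2·arctan(17.3 / (2 × 6.8401)) = 2·arctan(1.26460) ≈ 103.3285°.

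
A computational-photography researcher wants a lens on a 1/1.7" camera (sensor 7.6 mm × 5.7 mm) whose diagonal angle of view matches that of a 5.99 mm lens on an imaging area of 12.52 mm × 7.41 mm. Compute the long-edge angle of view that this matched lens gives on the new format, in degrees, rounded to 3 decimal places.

88.345°

Sensor diagonal = √(12.52² + 7.41²) = √211.6585 ≈ 14.5485 mm.
Sensor diagonal = √(7.6² + 5.7²) = √90.2500 ≈ 9.5000 mm.
Equal diagonal AOV ⇒ f₂ = f₁ · 9.5000/14.5485 = 5.99 × 0.65299 ≈ 3.9114 mm.
Long-edge AOV on the new format = 2·arctan(7.6 / (2 × 3.9114)) = 2·arctan(0.97152) ≈ 88.3447°.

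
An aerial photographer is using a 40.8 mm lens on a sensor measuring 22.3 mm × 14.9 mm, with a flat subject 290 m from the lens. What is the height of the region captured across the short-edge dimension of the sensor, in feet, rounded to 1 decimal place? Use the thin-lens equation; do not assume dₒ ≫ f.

347.4 ft

dₒ: 290 m = 290000 mm.
Similar triangles through the lens centre give W/dₒ = h/dᵢ; with 1/f = 1/dₒ + 1/dᵢ this gives W = h·(dₒ − f)/f.
W = 14.9 mm × (290000 − 40.8) / 40.8 = 14.9 × 7106.8431 ≈ 105891.963 mm = 105891.963/304.8 ft = 347.415 ft.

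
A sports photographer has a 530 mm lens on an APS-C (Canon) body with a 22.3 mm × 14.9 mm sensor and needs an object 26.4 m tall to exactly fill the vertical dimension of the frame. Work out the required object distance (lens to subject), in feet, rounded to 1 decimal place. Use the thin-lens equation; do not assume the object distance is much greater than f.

W: 26.4 m = 26400 mm.
Magnification m = h/W = dᵢ/dₒ; combined with 1/f = 1/dₒ + 1/dᵢ this gives dₒ = f·(1 + W/h).
dₒ = 530 mm × (1 + 26400/14.9) = 530 × 1772.8121 ≈ 939590.403 mm = 939590.403/304.8 ft = 3082.65 ft.

3082.6 ft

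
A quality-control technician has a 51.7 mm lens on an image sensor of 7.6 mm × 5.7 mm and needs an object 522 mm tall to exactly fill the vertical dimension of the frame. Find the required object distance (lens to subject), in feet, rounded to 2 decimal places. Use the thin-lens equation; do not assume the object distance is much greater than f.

Magnification m = h/W = dᵢ/dₒ; combined with 1/f = 1/dₒ + 1/dᵢ this gives dₒ = f·(1 + W/h).
dₒ = 51.7 mm × (1 + 522/5.7) = 51.7 × 92.5789 ≈ 4786.332 mm = 4786.332/304.8 ft = 15.7032 ft.

15.70 ft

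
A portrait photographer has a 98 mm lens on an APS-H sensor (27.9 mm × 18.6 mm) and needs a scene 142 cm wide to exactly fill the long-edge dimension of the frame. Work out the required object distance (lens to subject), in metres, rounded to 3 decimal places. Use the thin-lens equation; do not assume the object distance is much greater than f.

W: 142 cm = 1420 mm.
Magnification m = w/W = dᵢ/dₒ; combined with 1/f = 1/dₒ + 1/dᵢ this gives dₒ = f·(1 + W/w).
dₒ = 98 mm × (1 + 1420/27.9) = 98 × 51.8961 ≈ 5085.814 mm = 5.08581 m.

5.086 m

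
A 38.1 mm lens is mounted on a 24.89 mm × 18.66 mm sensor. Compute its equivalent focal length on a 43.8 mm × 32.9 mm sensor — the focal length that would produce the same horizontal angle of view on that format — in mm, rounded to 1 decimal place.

67.0 mm

Equal angle of view means equal width/f ratio, so f₂ = f₁ · (width₂/width₁) = 38.1 × 43.8/24.89.
f₂ = 38.1 × 1.75974 ≈ 67.046 mm.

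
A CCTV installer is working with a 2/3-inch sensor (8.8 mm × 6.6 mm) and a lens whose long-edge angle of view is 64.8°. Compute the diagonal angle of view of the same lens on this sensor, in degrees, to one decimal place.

From the long-edge AOV: f = 8.8 / (2·tan(32.4°)) = 8.8 / 1.26924 ≈ 6.9333 mm.
Sensor diagonal = √(8.8² + 6.6²) = √121.0000 ≈ 11.0000 mm.
Diagonal AOV = 2·arctan(11.0000 / (2 × 6.9333)) = 2·arctan(0.79327) ≈ 76.8481°.

76.8°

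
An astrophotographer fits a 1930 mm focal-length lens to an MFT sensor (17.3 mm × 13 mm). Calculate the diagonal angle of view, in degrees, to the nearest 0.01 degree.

Sensor diagonal = √(17.3² + 13²) = √468.2900 ≈ 21.6400 mm.
Angle of view α = 2·arctan(d/2f) with d = 21.6400 mm and f = 1930 mm.
d/2f = 0.00561; arctan(0.00561) ≈ 0.3212°, so α ≈ 0.6424°.

0.64°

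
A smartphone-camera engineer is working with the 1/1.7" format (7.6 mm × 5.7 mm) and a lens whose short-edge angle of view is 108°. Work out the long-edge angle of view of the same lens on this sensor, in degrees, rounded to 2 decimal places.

From the short-edge AOV: f = 5.7 / (2·tan(54°)) = 5.7 / 2.75276 ≈ 2.0706 mm.
Long-edge AOV = 2·arctan(7.6 / (2 × 2.0706)) = 2·arctan(1.83518) ≈ 122.8275°.

122.83°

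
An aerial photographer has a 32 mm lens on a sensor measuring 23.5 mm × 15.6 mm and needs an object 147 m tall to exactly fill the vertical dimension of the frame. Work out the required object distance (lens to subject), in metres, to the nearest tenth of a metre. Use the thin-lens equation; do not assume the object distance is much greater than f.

301.6 m

W: 147 m = 147000 mm.
Magnification m = h/W = dᵢ/dₒ; combined with 1/f = 1/dₒ + 1/dᵢ this gives dₒ = f·(1 + W/h).
dₒ = 32 mm × (1 + 147000/15.6) = 32 × 9424.0769 ≈ 301570.462 mm = 301.57 m.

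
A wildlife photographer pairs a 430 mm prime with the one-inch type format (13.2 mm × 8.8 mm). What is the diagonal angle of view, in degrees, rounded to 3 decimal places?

2.114°

Sensor diagonal = √(13.2² + 8.8²) = √251.6800 ≈ 15.8644 mm.
Angle of view α = 2·arctan(d/2f) with d = 15.8644 mm and f = 430 mm.
d/2f = 0.01845; arctan(0.01845) ≈ 1.0568°, so α ≈ 2.1136°.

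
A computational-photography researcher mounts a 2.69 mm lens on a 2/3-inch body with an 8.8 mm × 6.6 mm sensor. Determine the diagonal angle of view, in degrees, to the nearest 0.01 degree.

127.87°

Sensor diagonal = √(8.8² + 6.6²) = √121.0000 ≈ 11.0000 mm.
Angle of view α = 2·arctan(d/2f) with d = 11.0000 mm and f = 2.69 mm.
d/2f = 2.04461; arctan(2.04461) ≈ 63.9372°, so α ≈ 127.8743°.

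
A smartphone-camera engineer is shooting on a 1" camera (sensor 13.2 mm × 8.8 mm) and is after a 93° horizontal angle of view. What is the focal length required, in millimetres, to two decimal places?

From α = 2·arctan(w/2f) we get f = w / (2·tan(α/2)).
With w = 13.2 mm and α/2 = 46.5°, tan(α/2) ≈ 1.05378, so f ≈ 13.2 / 2.10756 ≈ 6.2632 mm.

6.26 mm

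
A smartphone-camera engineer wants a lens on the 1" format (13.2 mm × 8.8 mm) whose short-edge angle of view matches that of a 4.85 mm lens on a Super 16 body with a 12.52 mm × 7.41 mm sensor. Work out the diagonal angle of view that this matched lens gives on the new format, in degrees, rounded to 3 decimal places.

Equal short-edge AOV ⇒ f₂ = f₁ · 8.8/7.41 = 4.85 × 1.18758 ≈ 5.7598 mm.
Sensor diagonal = √(13.2² + 8.8²) = √251.6800 ≈ 15.8644 mm.
Diagonal AOV on the new format = 2·arctan(15.8644 / (2 × 5.7598)) = 2·arctan(1.37717) ≈ 108.0313°.

108.031°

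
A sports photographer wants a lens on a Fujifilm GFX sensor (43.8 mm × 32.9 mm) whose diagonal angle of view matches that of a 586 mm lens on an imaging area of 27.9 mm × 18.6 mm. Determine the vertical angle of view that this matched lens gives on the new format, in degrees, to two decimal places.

Sensor diagonal = √(27.9² + 18.6²) = √1124.3700 ≈ 33.5316 mm.
Sensor diagonal = √(43.8² + 32.9²) = √3000.8500 ≈ 54.7800 mm.
Equal diagonal AOV ⇒ f₂ = f₁ · 54.7800/33.5316 = 586 × 1.63368 ≈ 957.3376 mm.
Vertical AOV on the new format = 2·arctan(32.9 / (2 × 957.3376)) = 2·arctan(0.01718) ≈ 1.9688°.

1.97°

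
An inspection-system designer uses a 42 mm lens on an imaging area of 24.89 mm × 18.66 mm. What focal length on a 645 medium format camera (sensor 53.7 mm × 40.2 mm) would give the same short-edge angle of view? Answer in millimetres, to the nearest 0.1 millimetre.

90.5 mm

Equal angle of view means equal height/f ratio, so f₂ = f₁ · (height₂/height₁) = 42 × 40.2/18.66.
f₂ = 42 × 2.15434 ≈ 90.482 mm.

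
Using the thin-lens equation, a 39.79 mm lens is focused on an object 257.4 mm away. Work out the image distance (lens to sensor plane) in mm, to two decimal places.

47.07 mm

1/dᵢ = 1/f − 1/dₒ = 1/39.79 − 1/257.4 = 0.0212469 mm⁻¹.
dᵢ = 1/0.0212469 ≈ 47.0656 mm.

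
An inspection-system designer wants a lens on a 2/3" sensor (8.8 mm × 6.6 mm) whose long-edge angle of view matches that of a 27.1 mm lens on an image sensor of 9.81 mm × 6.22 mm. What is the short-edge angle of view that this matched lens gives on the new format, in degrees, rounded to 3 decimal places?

15.461°

Equal long-edge AOV ⇒ f₂ = f₁ · 8.8/9.81 = 27.1 × 0.89704 ≈ 24.3099 mm.
Short-edge AOV on the new format = 2·arctan(6.6 / (2 × 24.3099)) = 2·arctan(0.13575) ≈ 15.4610°.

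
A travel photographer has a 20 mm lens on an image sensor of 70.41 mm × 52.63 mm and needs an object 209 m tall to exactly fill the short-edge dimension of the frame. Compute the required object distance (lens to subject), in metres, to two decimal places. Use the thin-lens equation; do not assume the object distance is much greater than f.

79.44 m

W: 209 m = 209000 mm.
Magnification m = h/W = dᵢ/dₒ; combined with 1/f = 1/dₒ + 1/dᵢ this gives dₒ = f·(1 + W/h).
dₒ = 20 mm × (1 + 209000/52.63) = 20 × 3972.1191 ≈ 79442.383 mm = 79.4424 m.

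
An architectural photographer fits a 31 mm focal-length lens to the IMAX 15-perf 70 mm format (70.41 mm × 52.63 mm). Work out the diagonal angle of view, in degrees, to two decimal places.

109.61°

Sensor diagonal = √(70.41² + 52.63²) = √7727.4850 ≈ 87.9061 mm.
Angle of view α = 2·arctan(d/2f) with d = 87.9061 mm and f = 31 mm.
d/2f = 1.41784; arctan(1.41784) ≈ 54.8048°, so α ≈ 109.6095°.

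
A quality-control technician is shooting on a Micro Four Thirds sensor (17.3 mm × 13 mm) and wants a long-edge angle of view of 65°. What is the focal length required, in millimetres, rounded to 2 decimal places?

13.58 mm

From α = 2·arctan(w/2f) we get f = w / (2·tan(α/2)).
With w = 17.3 mm and α/2 = 32.5°, tan(α/2) ≈ 0.63707, so f ≈ 17.3 / 1.27414 ≈ 13.5778 mm.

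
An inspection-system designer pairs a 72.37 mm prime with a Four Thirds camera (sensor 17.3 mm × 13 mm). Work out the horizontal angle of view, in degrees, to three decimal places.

Angle of view α = 2·arctan(w/2f) with w = 17.3 mm and f = 72.37 mm.
w/2f = 0.11952; arctan(0.11952) ≈ 6.8159°, so α ≈ 13.6318°.

13.632°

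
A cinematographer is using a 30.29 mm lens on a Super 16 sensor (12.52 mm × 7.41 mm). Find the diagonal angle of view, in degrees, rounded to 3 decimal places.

Sensor diagonal = √(12.52² + 7.41²) = √211.6585 ≈ 14.5485 mm.
Angle of view α = 2·arctan(d/2f) with d = 14.5485 mm and f = 30.29 mm.
d/2f = 0.24015; arctan(0.24015) ≈ 13.5040°, so α ≈ 27.0081°.

27.008°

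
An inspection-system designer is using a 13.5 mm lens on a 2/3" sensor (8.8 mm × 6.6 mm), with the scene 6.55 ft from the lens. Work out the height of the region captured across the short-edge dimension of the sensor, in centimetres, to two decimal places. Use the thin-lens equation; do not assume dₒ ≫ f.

dₒ: 6.55 ft × 304.8 mm/ft = 1996.44 mm.
Similar triangles through the lens centre give W/dₒ = h/dᵢ; with 1/f = 1/dₒ + 1/dᵢ this gives W = h·(dₒ − f)/f.
W = 6.6 mm × (1996.44 − 13.5) / 13.5 = 6.6 × 146.8844 ≈ 969.437 mm = 96.9437 cm.

96.94 cm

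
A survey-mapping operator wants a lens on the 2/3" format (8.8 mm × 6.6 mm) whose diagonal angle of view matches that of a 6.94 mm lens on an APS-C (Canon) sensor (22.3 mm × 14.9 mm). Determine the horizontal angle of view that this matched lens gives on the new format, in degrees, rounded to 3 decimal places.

Sensor diagonal = √(22.3² + 14.9²) = √719.3000 ≈ 26.8198 mm.
Sensor diagonal = √(8.8² + 6.6²) = √121.0000 ≈ 11.0000 mm.
Equal diagonal AOV ⇒ f₂ = f₁ · 11.0000/26.8198 = 6.94 × 0.41015 ≈ 2.8464 mm.
Horizontal AOV on the new format = 2·arctan(8.8 / (2 × 2.8464)) = 2·arctan(1.54581) ≈ 114.2015°.

114.201°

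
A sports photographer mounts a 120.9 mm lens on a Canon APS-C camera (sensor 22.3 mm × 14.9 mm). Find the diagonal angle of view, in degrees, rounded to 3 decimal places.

12.658°

Sensor diagonal = √(22.3² + 14.9²) = √719.3000 ≈ 26.8198 mm.
Angle of view α = 2·arctan(d/2f) with d = 26.8198 mm and f = 120.9 mm.
d/2f = 0.11092; arctan(0.11092) ≈ 6.3292°, so α ≈ 12.6584°.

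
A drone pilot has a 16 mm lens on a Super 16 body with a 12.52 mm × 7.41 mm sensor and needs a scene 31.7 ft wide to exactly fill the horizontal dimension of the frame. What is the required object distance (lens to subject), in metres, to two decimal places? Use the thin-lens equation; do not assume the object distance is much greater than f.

W: 31.7 ft × 304.8 mm/ft = 9662.16 mm.
Magnification m = w/W = dᵢ/dₒ; combined with 1/f = 1/dₒ + 1/dᵢ this gives dₒ = f·(1 + W/w).
dₒ = 16 mm × (1 + 9662.16/12.52) = 16 × 772.7380 ≈ 12363.808 mm = 12.3638 m.

12.36 m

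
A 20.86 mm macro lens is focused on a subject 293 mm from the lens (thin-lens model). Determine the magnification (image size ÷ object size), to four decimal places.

Thin lens: 1/f = 1/dₒ + 1/dᵢ → 1/dᵢ = 1/20.86 − 1/293 = 0.0445257 mm⁻¹, so dᵢ ≈ 22.4590 mm.
Magnification m = dᵢ/dₒ = 22.4590/293 ≈ 0.07665.

0.0767×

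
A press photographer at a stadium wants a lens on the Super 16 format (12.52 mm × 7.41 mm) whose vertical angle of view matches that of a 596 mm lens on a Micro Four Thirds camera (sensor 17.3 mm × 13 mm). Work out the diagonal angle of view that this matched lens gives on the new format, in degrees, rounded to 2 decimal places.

2.45°

Equal vertical AOV ⇒ f₂ = f₁ · 7.41/13 = 596 × 0.57000 ≈ 339.7200 mm.
Sensor diagonal = √(12.52² + 7.41²) = √211.6585 ≈ 14.5485 mm.
Diagonal AOV on the new format = 2·arctan(14.5485 / (2 × 339.7200)) = 2·arctan(0.02141) ≈ 2.4533°.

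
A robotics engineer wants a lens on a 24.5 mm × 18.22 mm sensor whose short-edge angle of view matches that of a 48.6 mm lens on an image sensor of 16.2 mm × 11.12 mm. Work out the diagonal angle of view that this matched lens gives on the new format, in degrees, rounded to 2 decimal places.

Equal short-edge AOV ⇒ f₂ = f₁ · 18.22/11.12 = 48.6 × 1.63849 ≈ 79.6306 mm.
Sensor diagonal = √(24.5² + 18.22²) = √932.2184 ≈ 30.5323 mm.
Diagonal AOV on the new format = 2·arctan(30.5323 / (2 × 79.6306)) = 2·arctan(0.19171) ≈ 21.7052°.

21.71°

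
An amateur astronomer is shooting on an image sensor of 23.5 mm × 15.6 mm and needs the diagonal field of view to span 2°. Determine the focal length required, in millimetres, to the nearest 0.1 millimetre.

Sensor diagonal = √(23.5² + 15.6²) = √795.6100 ≈ 28.2066 mm.
From α = 2·arctan(d/2f) we get f = d / (2·tan(α/2)).
With d = 28.2066 mm and α/2 = 1°, tan(α/2) ≈ 0.01746, so f ≈ 28.2066 / 0.03491 ≈ 807.9764 mm.

808.0 mm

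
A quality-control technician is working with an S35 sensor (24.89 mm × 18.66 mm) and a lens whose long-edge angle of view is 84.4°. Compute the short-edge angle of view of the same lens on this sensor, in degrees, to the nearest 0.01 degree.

From the long-edge AOV: f = 24.89 / (2·tan(42.2°)) = 24.89 / 1.81349 ≈ 13.7249 mm.
Short-edge AOV = 2·arctan(18.66 / (2 × 13.7249)) = 2·arctan(0.67979) ≈ 68.4146°.

68.41°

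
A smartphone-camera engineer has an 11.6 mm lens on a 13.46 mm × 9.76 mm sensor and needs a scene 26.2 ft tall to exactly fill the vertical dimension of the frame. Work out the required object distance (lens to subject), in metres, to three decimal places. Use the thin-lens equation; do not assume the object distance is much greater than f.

9.503 m

W: 26.2 ft × 304.8 mm/ft = 7985.76 mm.
Magnification m = h/W = dᵢ/dₒ; combined with 1/f = 1/dₒ + 1/dᵢ this gives dₒ = f·(1 + W/h).
dₒ = 11.6 mm × (1 + 7985.76/9.76) = 11.6 × 819.2131 ≈ 9502.872 mm = 9.50287 m.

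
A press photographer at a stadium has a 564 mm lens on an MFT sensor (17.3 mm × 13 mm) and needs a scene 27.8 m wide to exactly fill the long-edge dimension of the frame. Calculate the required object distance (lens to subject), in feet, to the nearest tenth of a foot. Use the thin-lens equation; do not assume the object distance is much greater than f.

2975.3 ft

W: 27.8 m = 27800 mm.
Magnification m = w/W = dᵢ/dₒ; combined with 1/f = 1/dₒ + 1/dᵢ this gives dₒ = f·(1 + W/w).
dₒ = 564 mm × (1 + 27800/17.3) = 564 × 1607.9364 ≈ 906876.139 mm = 906876.139/304.8 ft = 2975.32 ft.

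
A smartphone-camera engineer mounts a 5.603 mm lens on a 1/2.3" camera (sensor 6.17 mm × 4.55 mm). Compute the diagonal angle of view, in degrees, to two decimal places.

68.75°

Sensor diagonal = √(6.17² + 4.55²) = √58.7714 ≈ 7.6663 mm.
Angle of view α = 2·arctan(d/2f) with d = 7.6663 mm and f = 5.603 mm.
d/2f = 0.68412; arctan(0.68412) ≈ 34.3768°, so α ≈ 68.7536°.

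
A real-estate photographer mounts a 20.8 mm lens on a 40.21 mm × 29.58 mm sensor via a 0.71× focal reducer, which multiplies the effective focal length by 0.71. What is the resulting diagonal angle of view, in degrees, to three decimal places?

Effective focal length f = 20.8 × 0.71 = 14.768 mm.
Sensor diagonal = √(40.21² + 29.58²) = √2491.8205 ≈ 49.9181 mm.
α = 2·arctan(49.918 / (2 × 14.768)) = 2·arctan(1.69008) ≈ 118.7753°.

118.775°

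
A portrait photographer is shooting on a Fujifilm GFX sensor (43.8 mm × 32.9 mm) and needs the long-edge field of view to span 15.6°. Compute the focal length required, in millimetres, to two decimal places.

From α = 2·arctan(w/2f) we get f = w / (2·tan(α/2)).
With w = 43.8 mm and α/2 = 7.8°, tan(α/2) ≈ 0.13698, so f ≈ 43.8 / 0.27397 ≈ 159.8739 mm.

159.87 mm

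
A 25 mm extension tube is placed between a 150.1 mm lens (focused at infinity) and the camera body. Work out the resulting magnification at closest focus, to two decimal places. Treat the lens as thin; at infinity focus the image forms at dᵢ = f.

The tube moves the image plane from f to f + e, so dᵢ = 150.1 + 25 = 175.1 mm. Focus is achieved when 1/f = 1/dₒ + 1/dᵢ, giving dₒ = 1/(1/f − 1/(f+e)).
Magnification m = dᵢ/dₒ = (f+e)·(1/f − 1/(f+e)) = e/f = 25/150.1 ≈ 0.1666.

0.17×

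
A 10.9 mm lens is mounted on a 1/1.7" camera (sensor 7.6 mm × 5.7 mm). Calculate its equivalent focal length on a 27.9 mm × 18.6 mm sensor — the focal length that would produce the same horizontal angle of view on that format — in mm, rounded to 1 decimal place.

Equal angle of view means equal width/f ratio, so f₂ = f₁ · (width₂/width₁) = 10.9 × 27.9/7.6.
f₂ = 10.9 × 3.67105 ≈ 40.014 mm.

40.0 mm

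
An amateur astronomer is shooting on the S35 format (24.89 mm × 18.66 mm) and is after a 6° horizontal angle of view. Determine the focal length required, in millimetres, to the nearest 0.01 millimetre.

237.46 mm

From α = 2·arctan(w/2f) we get f = w / (2·tan(α/2)).
With w = 24.89 mm and α/2 = 3°, tan(α/2) ≈ 0.05241, so f ≈ 24.89 / 0.10482 ≈ 237.4647 mm.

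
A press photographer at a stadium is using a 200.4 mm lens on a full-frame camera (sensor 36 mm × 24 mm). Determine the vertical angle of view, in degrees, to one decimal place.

6.9°

Angle of view α = 2·arctan(h/2f) with h = 24 mm and f = 200.4 mm.
h/2f = 0.05988; arctan(0.05988) ≈ 3.4268°, so α ≈ 6.8536°.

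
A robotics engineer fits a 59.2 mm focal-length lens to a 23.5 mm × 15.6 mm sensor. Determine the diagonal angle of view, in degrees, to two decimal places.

Sensor diagonal = √(23.5² + 15.6²) = √795.6100 ≈ 28.2066 mm.
Angle of view α = 2·arctan(d/2f) with d = 28.2066 mm and f = 59.2 mm.
d/2f = 0.23823; arctan(0.23823) ≈ 13.3999°, so α ≈ 26.7997°.

26.80°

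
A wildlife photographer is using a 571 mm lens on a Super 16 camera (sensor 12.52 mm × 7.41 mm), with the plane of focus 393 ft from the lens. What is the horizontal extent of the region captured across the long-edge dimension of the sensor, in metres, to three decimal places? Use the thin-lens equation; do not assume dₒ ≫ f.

2.614 m

dₒ: 393 ft × 304.8 mm/ft = 119786.40 mm.
Similar triangles through the lens centre give W/dₒ = w/dᵢ; with 1/f = 1/dₒ + 1/dᵢ this gives W = w·(dₒ − f)/f.
W = 12.52 mm × (119786 − 571) / 571 = 12.52 × 208.7835 ≈ 2613.970 mm = 2.61397 m.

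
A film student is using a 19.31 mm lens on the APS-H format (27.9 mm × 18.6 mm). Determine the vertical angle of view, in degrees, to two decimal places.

Angle of view α = 2·arctan(h/2f) with h = 18.6 mm and f = 19.31 mm.
h/2f = 0.48162; arctan(0.48162) ≈ 25.7162°, so α ≈ 51.4324°.

51.43°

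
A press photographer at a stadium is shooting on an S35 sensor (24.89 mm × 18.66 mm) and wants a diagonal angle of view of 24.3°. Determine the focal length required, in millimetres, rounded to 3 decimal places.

72.245 mm

Sensor diagonal = √(24.89² + 18.66²) = √967.7077 ≈ 31.1080 mm.
From α = 2·arctan(d/2f) we get f = d / (2·tan(α/2)).
With d = 31.1080 mm and α/2 = 12.15°, tan(α/2) ≈ 0.21529, so f ≈ 31.1080 / 0.43059 ≈ 72.2453 mm.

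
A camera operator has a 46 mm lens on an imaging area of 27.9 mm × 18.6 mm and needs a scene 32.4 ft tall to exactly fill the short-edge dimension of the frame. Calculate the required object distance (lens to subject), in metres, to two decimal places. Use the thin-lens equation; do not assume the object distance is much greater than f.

W: 32.4 ft × 304.8 mm/ft = 9875.52 mm.
Magnification m = h/W = dᵢ/dₒ; combined with 1/f = 1/dₒ + 1/dᵢ this gives dₒ = f·(1 + W/h).
dₒ = 46 mm × (1 + 9875.52/18.6) = 46 × 531.9419 ≈ 24469.328 mm = 24.4693 m.

24.47 m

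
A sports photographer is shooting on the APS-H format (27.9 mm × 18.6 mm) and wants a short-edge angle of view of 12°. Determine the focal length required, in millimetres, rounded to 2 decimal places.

From α = 2·arctan(h/2f) we get f = h / (2·tan(α/2)).
With h = 18.6 mm and α/2 = 6°, tan(α/2) ≈ 0.10510, so f ≈ 18.6 / 0.21021 ≈ 88.4836 mm.

88.48 mm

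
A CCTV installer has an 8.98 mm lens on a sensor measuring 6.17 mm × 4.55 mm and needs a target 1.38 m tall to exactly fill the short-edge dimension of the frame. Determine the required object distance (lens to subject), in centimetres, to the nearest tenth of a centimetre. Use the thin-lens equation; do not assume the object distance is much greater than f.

W: 1.38 m = 1380 mm.
Magnification m = h/W = dᵢ/dₒ; combined with 1/f = 1/dₒ + 1/dᵢ this gives dₒ = f·(1 + W/h).
dₒ = 8.98 mm × (1 + 1380/4.55) = 8.98 × 304.2967 ≈ 2732.584 mm = 273.258 cm.

273.3 cm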